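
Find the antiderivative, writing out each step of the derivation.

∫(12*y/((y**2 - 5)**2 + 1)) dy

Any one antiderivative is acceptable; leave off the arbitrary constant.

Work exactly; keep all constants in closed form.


Step 1. Substitute u = y**2 - 5, turning ∫(12*y/((y**2 - 5)**2 + 1)) dy into ∫(6/(u**2 + 1)) du: now ∫(6/(u**2 + 1)) du.
Step 2. Evaluate the standard form: now 6*atan(u).
Step 3. Substitute back u = y**2 - 5: now 6*atan(y**2 - 5).
Answer: 6*atan(y**2 - 5).


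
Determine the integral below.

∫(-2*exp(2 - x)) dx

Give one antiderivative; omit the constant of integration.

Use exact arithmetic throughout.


Answer: 2*exp(2 - x).


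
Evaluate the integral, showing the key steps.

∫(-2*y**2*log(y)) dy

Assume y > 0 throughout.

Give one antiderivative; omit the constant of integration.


Step 1. Integrate ∫(-2*y**2*log(y)) dy by parts with u = log(y), dv = (-2*y**2) dy, so v = -2*y**3/3 [assuming y > 0]: now -2*y**3*log(y)/3 + ∫(2*y**2/3) dy.
Step 2. Evaluate the standard form: now -2*y**3*log(y)/3 + 2*y**3/9.
Answer: -2*y**3*log(y)/3 + 2*y**3/9.


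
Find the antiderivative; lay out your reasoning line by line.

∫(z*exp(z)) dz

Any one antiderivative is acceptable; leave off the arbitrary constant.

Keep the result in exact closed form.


Step 1. Integrate ∫(z*exp(z)) dz by parts with u = z, dv = (exp(z)) dz, so v = exp(z): now z*exp(z) + ∫(-exp(z)) dz.
Step 2. Evaluate the standard form: now z*exp(z) - exp(z).
Answer: z*exp(z) - exp(z).


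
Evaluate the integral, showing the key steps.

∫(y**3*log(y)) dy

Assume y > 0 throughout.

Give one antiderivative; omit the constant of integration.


Step 1. Integrate ∫(y**3*log(y)) dy by parts with u = log(y), dv = (y**3) dy, so v = y**4/4 [assuming y > 0]: now y**4*log(y)/4 + ∫(-y**3/4) dy.
Step 2. Evaluate the standard form: now y**4*log(y)/4 - y**4/16.
Answer: y**4*log(y)/4 - y**4/16.


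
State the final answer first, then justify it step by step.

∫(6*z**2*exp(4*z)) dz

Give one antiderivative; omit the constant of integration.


The answer is 3*z**2*exp(4*z)/2 - 3*z*exp(4*z)/4 + 3*exp(4*z)/16.
Step 1. Integrate ∫(6*z**2*exp(4*z)) dz by parts with u = z**2, dv = (6*exp(4*z)) dz, so v = 3*exp(4*z)/2: now 3*z**2*exp(4*z)/2 + ∫(-3*z*exp(4*z)) dz.
Step 2. Integrate ∫(-3*z*exp(4*z)) dz by parts with u = z, dv = (-3*exp(4*z)) dz, so v = -3*exp(4*z)/4: now 3*z**2*exp(4*z)/2 - 3*z*exp(4*z)/4 + ∫(3*exp(4*z)/4) dz.
Step 3. Evaluate the standard form: now 3*z**2*exp(4*z)/2 - 3*z*exp(4*z)/4 + 3*exp(4*z)/16.
Answer: 3*z**2*exp(4*z)/2 - 3*z*exp(4*z)/4 + 3*exp(4*z)/16.


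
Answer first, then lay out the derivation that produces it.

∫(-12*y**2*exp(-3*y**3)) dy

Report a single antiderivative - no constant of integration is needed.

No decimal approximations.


The answer is 4*exp(-3*y**3)/3.
Step 1. Substitute u = y**3, turning ∫(-12*y**2*exp(-3*y**3)) dy into ∫(-4*exp(-3*u)) du: now ∫(-4*exp(-3*u)) du.
Step 2. Evaluate the standard form: now 4*exp(-3*u)/3.
Step 3. Substitute back u = y**3: now 4*exp(-3*y**3)/3.
Answer: 4*exp(-3*y**3)/3.


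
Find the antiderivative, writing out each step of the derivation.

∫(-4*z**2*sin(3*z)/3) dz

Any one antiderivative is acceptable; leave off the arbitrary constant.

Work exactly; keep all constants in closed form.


Step 1. Integrate ∫(-4*z**2*sin(3*z)/3) dz by parts with u = z**2, dv = (-4*sin(3*z)/3) dz, so v = 4*cos(3*z)/9: now 4*z**2*cos(3*z)/9 + ∫(-8*z*cos(3*z)/9) dz.
Step 2. Integrate ∫(-8*z*cos(3*z)/9) dz by parts with u = z, dv = (-8*cos(3*z)/9) dz, so v = -8*sin(3*z)/27: now 4*z**2*cos(3*z)/9 - 8*z*sin(3*z)/27 + ∫(8*sin(3*z)/27) dz.
Step 3. Evaluate the standard form: now 4*z**2*cos(3*z)/9 - 8*z*sin(3*z)/27 - 8*cos(3*z)/81.
Answer: 4*z**2*cos(3*z)/9 - 8*z*sin(3*z)/27 - 8*cos(3*z)/81.


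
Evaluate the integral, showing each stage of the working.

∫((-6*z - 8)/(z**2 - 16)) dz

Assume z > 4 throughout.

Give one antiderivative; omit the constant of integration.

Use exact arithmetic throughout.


Step 1. Decompose ∫((-6*z - 8)/(z**2 - 16)) dz by partial fractions, (-6*z - 8)/(z**2 - 16) = -2/(z + 4) - 4/(z - 4): now ∫(-4/(z - 4)) dz + ∫(-2/(z + 4)) dz.
Step 2. Evaluate the standard form [assuming z > -4]: now -2*log(z + 4) + ∫(-4/(z - 4)) dz.
Step 3. Evaluate the standard form [assuming z > 4]: now -4*log(z - 4) - 2*log(z + 4).
Answer: -4*log(z - 4) - 2*log(z + 4).


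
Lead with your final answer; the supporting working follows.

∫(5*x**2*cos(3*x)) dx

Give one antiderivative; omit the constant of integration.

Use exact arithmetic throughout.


The answer is 5*x**2*sin(3*x)/3 + 10*x*cos(3*x)/9 - 10*sin(3*x)/27.
Step 1. Integrate ∫(5*x**2*cos(3*x)) dx by parts with u = x**2, dv = (5*cos(3*x)) dx, so v = 5*sin(3*x)/3: now 5*x**2*sin(3*x)/3 + ∫(-10*x*sin(3*x)/3) dx.
Step 2. Integrate ∫(-10*x*sin(3*x)/3) dx by parts with u = x, dv = (-10*sin(3*x)/3) dx, so v = 10*cos(3*x)/9: now 5*x**2*sin(3*x)/3 + 10*x*cos(3*x)/9 + ∫(-10*cos(3*x)/9) dx.
Step 3. Evaluate the standard form: now 5*x**2*sin(3*x)/3 + 10*x*cos(3*x)/9 - 10*sin(3*x)/27.
Answer: 5*x**2*sin(3*x)/3 + 10*x*cos(3*x)/9 - 10*sin(3*x)/27.


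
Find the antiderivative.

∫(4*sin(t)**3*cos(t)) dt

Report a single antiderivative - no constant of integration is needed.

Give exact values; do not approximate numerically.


Answer: sin(t)**4.


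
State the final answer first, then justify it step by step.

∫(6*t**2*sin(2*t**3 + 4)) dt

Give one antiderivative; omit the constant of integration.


The answer is -cos(2*t**3 + 4).
Step 1. Substitute u = t**3 + 2, turning ∫(6*t**2*sin(2*t**3 + 4)) dt into ∫(2*sin(2*u)) du: now ∫(2*sin(2*u)) du.
Step 2. Evaluate the standard form: now -cos(2*u).
Step 3. Substitute back u = t**3 + 2: now -cos(2*t**3 + 4).
Answer: -cos(2*t**3 + 4).


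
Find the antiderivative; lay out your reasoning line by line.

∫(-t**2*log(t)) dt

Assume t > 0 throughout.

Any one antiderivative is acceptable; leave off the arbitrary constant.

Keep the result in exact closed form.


Step 1. Integrate ∫(-t**2*log(t)) dt by parts with u = log(t), dv = (-t**2) dt, so v = -t**3/3 [assuming t > 0]: now -t**3*log(t)/3 + ∫(t**2/3) dt.
Step 2. Evaluate the standard form: now -t**3*log(t)/3 + t**3/9.
Answer: -t**3*log(t)/3 + t**3/9.


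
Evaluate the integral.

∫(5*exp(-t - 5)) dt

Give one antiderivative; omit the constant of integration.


Answer: -5*exp(-t - 5).


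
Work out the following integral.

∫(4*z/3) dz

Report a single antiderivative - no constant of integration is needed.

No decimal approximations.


Answer: 2*z**2/3.


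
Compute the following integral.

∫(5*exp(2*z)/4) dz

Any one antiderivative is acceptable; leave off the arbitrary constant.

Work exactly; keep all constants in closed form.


Answer: 5*exp(2*z)/8.


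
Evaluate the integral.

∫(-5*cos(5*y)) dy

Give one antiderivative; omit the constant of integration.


Answer: -sin(5*y).


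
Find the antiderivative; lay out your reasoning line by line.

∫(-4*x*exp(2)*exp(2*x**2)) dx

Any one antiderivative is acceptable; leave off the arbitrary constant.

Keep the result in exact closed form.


Step 1. Substitute u = x**2 + 1, turning ∫(-4*x*exp(2)*exp(2*x**2)) dx into ∫(-2*exp(2*u)) du: now ∫(-2*exp(2*u)) du.
Step 2. Evaluate the standard form: now -exp(2*u).
Step 3. Substitute back u = x**2 + 1: now -exp(2*x**2 + 2).
Answer: -exp(2*x**2 + 2).


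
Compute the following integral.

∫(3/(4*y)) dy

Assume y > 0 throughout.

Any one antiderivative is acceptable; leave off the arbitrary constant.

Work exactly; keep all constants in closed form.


Answer: 3*log(y)/4.


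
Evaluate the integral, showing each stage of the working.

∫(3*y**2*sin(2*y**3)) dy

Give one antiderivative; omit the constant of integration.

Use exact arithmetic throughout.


Step 1. Substitute u = y**3, turning ∫(3*y**2*sin(2*y**3)) dy into ∫(sin(2*u)) du: now ∫(sin(2*u)) du.
Step 2. Evaluate the standard form: now -cos(2*u)/2.
Step 3. Substitute back u = y**3: now -cos(2*y**3)/2.
Answer: -cos(2*y**3)/2.


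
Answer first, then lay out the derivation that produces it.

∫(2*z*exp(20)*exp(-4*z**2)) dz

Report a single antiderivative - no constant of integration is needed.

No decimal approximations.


The answer is -exp(20 - 4*z**2)/4.
Step 1. Substitute u = z**2 - 5, turning ∫(2*z*exp(20)*exp(-4*z**2)) dz into ∫(exp(-4*u)) du: now ∫(exp(-4*u)) du.
Step 2. Evaluate the standard form: now -exp(-4*u)/4.
Step 3. Substitute back u = z**2 - 5: now -exp(20 - 4*z**2)/4.
Answer: -exp(20 - 4*z**2)/4.


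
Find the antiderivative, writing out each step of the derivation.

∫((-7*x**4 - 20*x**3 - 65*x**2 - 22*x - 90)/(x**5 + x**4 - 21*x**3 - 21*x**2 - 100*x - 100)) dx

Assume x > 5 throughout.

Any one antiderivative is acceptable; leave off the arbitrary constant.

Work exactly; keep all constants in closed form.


Step 1. Decompose ∫((-7*x**4 - 20*x**3 - 65*x**2 - 22*x - 90)/(x**5 + x**4 - 21*x**3 - 21*x**2 - 100*x - 100)) dx by partial fractions, (-7*x**4 - 20*x**3 - 65*x**2 - 22*x - 90)/(x**5 + x**4 - 21*x**3 - 21*x**2 - 100*x - 100) = -2/(x**2 + 4) - 3/(x + 5) + 1/(x + 1) - 5/(x - 5): now ∫(-5/(x - 5)) dx + ∫(1/(x + 1)) dx + ∫(-3/(x + 5)) dx + ∫(-2/(x**2 + 4)) dx.
Step 2. Evaluate the standard form [assuming x > -5]: now -3*log(x + 5) + ∫(-5/(x - 5)) dx + ∫(1/(x + 1)) dx + ∫(-2/(x**2 + 4)) dx.
Step 3. Evaluate the standard form [assuming x > 5]: now -5*log(x - 5) - 3*log(x + 5) + ∫(1/(x + 1)) dx + ∫(-2/(x**2 + 4)) dx.
Step 4. Evaluate the standard form [assuming x > -1]: now -5*log(x - 5) + log(x + 1) - 3*log(x + 5) + ∫(-2/(x**2 + 4)) dx.
Step 5. Evaluate the standard form: now -5*log(x - 5) + log(x + 1) - 3*log(x + 5) - atan(x/2).
Answer: -5*log(x - 5) + log(x + 1) - 3*log(x + 5) - atan(x/2).


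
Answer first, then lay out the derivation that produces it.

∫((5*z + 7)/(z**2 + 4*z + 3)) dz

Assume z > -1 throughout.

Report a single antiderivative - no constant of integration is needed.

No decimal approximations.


The answer is log(z + 1) + 4*log(z + 3).
Step 1. Decompose ∫((5*z + 7)/(z**2 + 4*z + 3)) dz by partial fractions, (5*z + 7)/(z**2 + 4*z + 3) = 4/(z + 3) + 1/(z + 1): now ∫(1/(z + 1)) dz + ∫(4/(z + 3)) dz.
Step 2. Evaluate the standard form [assuming z > -1]: now log(z + 1) + ∫(4/(z + 3)) dz.
Step 3. Evaluate the standard form [assuming z > -3]: now log(z + 1) + 4*log(z + 3).
Answer: log(z + 1) + 4*log(z + 3).


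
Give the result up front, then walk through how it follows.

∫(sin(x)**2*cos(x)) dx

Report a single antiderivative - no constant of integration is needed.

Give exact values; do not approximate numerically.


The answer is sin(x)**3/3.
Step 1. Substitute u = sin(x), turning ∫(sin(x)**2*cos(x)) dx into ∫(u**2) du: now ∫(u**2) du.
Step 2. Evaluate the standard form: now u**3/3.
Step 3. Substitute back u = sin(x): now sin(x)**3/3.
Answer: sin(x)**3/3.


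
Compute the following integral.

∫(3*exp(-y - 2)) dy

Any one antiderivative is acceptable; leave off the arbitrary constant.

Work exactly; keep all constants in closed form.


Answer: -3*exp(-y - 2).


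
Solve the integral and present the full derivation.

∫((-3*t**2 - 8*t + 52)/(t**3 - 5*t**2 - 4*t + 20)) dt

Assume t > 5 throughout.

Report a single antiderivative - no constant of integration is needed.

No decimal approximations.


Step 1. Decompose ∫((-3*t**2 - 8*t + 52)/(t**3 - 5*t**2 - 4*t + 20)) dt by partial fractions, (-3*t**2 - 8*t + 52)/(t**3 - 5*t**2 - 4*t + 20) = 2/(t + 2) - 2/(t - 2) - 3/(t - 5): now ∫(-3/(t - 5)) dt + ∫(-2/(t - 2)) dt + ∫(2/(t + 2)) dt.
Step 2. Evaluate the standard form [assuming t > 2]: now -2*log(t - 2) + ∫(-3/(t - 5)) dt + ∫(2/(t + 2)) dt.
Step 3. Evaluate the standard form [assuming t > 5]: now -3*log(t - 5) - 2*log(t - 2) + ∫(2/(t + 2)) dt.
Step 4. Evaluate the standard form [assuming t > -2]: now -3*log(t - 5) - 2*log(t - 2) + 2*log(t + 2).
Answer: -3*log(t - 5) - 2*log(t - 2) + 2*log(t + 2).


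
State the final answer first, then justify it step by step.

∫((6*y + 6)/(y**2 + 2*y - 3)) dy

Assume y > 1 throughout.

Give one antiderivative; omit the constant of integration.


The answer is 3*log(y - 1) + 3*log(y + 3).
Step 1. Decompose ∫((6*y + 6)/(y**2 + 2*y - 3)) dy by partial fractions, (6*y + 6)/(y**2 + 2*y - 3) = 3/(y + 3) + 3/(y - 1): now ∫(3/(y - 1)) dy + ∫(3/(y + 3)) dy.
Step 2. Evaluate the standard form [assuming y > 1]: now 3*log(y - 1) + ∫(3/(y + 3)) dy.
Step 3. Evaluate the standard form [assuming y > -3]: now 3*log(y - 1) + 3*log(y + 3).
Answer: 3*log(y - 1) + 3*log(y + 3).


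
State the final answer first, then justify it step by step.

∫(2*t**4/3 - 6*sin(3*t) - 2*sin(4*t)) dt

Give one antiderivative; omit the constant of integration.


The answer is 2*t**5/15 + 2*cos(3*t) + cos(4*t)/2.
Step 1. Rewrite: now ∫(2*t**4/3) dt + ∫(-6*sin(3*t)) dt + ∫(-2*sin(4*t)) dt.
Step 2. Evaluate the standard form: now 2*cos(3*t) + ∫(2*t**4/3) dt + ∫(-2*sin(4*t)) dt.
Step 3. Evaluate the standard form: now 2*cos(3*t) + cos(4*t)/2 + ∫(2*t**4/3) dt.
Step 4. Evaluate the standard form: now 2*t**5/15 + 2*cos(3*t) + cos(4*t)/2.
Answer: 2*t**5/15 + 2*cos(3*t) + cos(4*t)/2.


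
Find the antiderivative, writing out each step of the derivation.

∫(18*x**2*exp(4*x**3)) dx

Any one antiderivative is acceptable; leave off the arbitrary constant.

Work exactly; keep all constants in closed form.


Step 1. Substitute u = x**3, turning ∫(18*x**2*exp(4*x**3)) dx into ∫(6*exp(4*u)) du: now ∫(6*exp(4*u)) du.
Step 2. Evaluate the standard form: now 3*exp(4*u)/2.
Step 3. Substitute back u = x**3: now 3*exp(4*x**3)/2.
Answer: 3*exp(4*x**3)/2.


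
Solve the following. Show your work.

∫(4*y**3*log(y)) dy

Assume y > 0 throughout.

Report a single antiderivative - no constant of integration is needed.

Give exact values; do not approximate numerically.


Step 1. Integrate ∫(4*y**3*log(y)) dy by parts with u = log(y), dv = (4*y**3) dy, so v = y**4 [assuming y > 0]: now y**4*log(y) + ∫(-y**3) dy.
Step 2. Evaluate the standard form: now y**4*log(y) - y**4/4.
Answer: y**4*log(y) - y**4/4.


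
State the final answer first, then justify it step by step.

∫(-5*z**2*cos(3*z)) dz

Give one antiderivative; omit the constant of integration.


The answer is -5*z**2*sin(3*z)/3 - 10*z*cos(3*z)/9 + 10*sin(3*z)/27.
Step 1. Integrate ∫(-5*z**2*cos(3*z)) dz by parts with u = z**2, dv = (-5*cos(3*z)) dz, so v = -5*sin(3*z)/3: now -5*z**2*sin(3*z)/3 + ∫(10*z*sin(3*z)/3) dz.
Step 2. Integrate ∫(10*z*sin(3*z)/3) dz by parts with u = z, dv = (10*sin(3*z)/3) dz, so v = -10*cos(3*z)/9: now -5*z**2*sin(3*z)/3 - 10*z*cos(3*z)/9 + ∫(10*cos(3*z)/9) dz.
Step 3. Evaluate the standard form: now -5*z**2*sin(3*z)/3 - 10*z*cos(3*z)/9 + 10*sin(3*z)/27.
Answer: -5*z**2*sin(3*z)/3 - 10*z*cos(3*z)/9 + 10*sin(3*z)/27.


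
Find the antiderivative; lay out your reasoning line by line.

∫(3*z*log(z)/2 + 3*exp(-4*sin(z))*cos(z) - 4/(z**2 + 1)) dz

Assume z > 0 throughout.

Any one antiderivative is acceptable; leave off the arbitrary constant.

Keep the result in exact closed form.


Step 1. Rewrite: now ∫(3*z*log(z)/2) dz + ∫(3*exp(-4*sin(z))*cos(z)) dz + ∫(-4/(z**2 + 1)) dz.
Step 2. Evaluate the standard form: now -4*atan(z) + ∫(3*z*log(z)/2) dz + ∫(3*exp(-4*sin(z))*cos(z)) dz.
Step 3. Integrate ∫(3*z*log(z)/2) dz by parts with u = log(z), dv = (3*z/2) dz, so v = 3*z**2/4 [assuming z > 0]: now 3*z**2*log(z)/4 - 4*atan(z) + ∫(-3*z/4) dz + ∫(3*exp(-4*sin(z))*cos(z)) dz.
Step 4. Evaluate the standard form: now 3*z**2*log(z)/4 - 3*z**2/8 - 4*atan(z) + ∫(3*exp(-4*sin(z))*cos(z)) dz.
Step 5. Substitute u = sin(z), turning ∫(3*exp(-4*sin(z))*cos(z)) dz into ∫(3*exp(-4*u)) du: now 3*z**2*log(z)/4 - 3*z**2/8 - 4*atan(z) + ∫(3*exp(-4*u)) du.
Step 6. Evaluate the standard form: now 3*z**2*log(z)/4 - 3*z**2/8 - 4*atan(z) - 3*exp(-4*u)/4.
Step 7. Substitute back u = sin(z): now 3*z**2*log(z)/4 - 3*z**2/8 - 4*atan(z) - 3*exp(-4*sin(z))/4.
Answer: 3*z**2*log(z)/4 - 3*z**2/8 - 4*atan(z) - 3*exp(-4*sin(z))/4.


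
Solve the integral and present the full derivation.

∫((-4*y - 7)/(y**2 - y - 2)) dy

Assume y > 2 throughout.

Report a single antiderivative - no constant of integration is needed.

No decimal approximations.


Step 1. Decompose ∫((-4*y - 7)/(y**2 - y - 2)) dy by partial fractions, (-4*y - 7)/(y**2 - y - 2) = 1/(y + 1) - 5/(y - 2): now ∫(-5/(y - 2)) dy + ∫(1/(y + 1)) dy.
Step 2. Evaluate the standard form [assuming y > 2]: now -5*log(y - 2) + ∫(1/(y + 1)) dy.
Step 3. Evaluate the standard form [assuming y > -1]: now -5*log(y - 2) + log(y + 1).
Answer: -5*log(y - 2) + log(y + 1).


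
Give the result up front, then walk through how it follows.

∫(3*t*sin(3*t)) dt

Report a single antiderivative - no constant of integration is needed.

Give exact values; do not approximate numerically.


The answer is -t*cos(3*t) + sin(3*t)/3.
Step 1. Integrate ∫(3*t*sin(3*t)) dt by parts with u = t, dv = (3*sin(3*t)) dt, so v = -cos(3*t): now -t*cos(3*t) + ∫(cos(3*t)) dt.
Step 2. Evaluate the standard form: now -t*cos(3*t) + sin(3*t)/3.
Answer: -t*cos(3*t) + sin(3*t)/3.


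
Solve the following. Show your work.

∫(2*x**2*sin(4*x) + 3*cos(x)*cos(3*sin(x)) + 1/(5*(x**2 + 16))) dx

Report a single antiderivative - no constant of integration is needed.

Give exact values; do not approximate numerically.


Step 1. Rewrite: now ∫(2*x**2*sin(4*x)) dx + ∫(3*cos(x)*cos(3*sin(x))) dx + ∫(1/(5*(x**2 + 16))) dx.
Step 2. Integrate ∫(2*x**2*sin(4*x)) dx by parts with u = x**2, dv = (2*sin(4*x)) dx, so v = -cos(4*x)/2: now -x**2*cos(4*x)/2 + ∫(x*cos(4*x)) dx + ∫(3*cos(x)*cos(3*sin(x))) dx + ∫(1/(5*(x**2 + 16))) dx.
Step 3. Integrate ∫(x*cos(4*x)) dx by parts with u = x, dv = (cos(4*x)) dx, so v = sin(4*x)/4: now -x**2*cos(4*x)/2 + x*sin(4*x)/4 + ∫(3*cos(x)*cos(3*sin(x))) dx + ∫(1/(5*(x**2 + 16))) dx + ∫(-sin(4*x)/4) dx.
Step 4. Evaluate the standard form: now -x**2*cos(4*x)/2 + x*sin(4*x)/4 + cos(4*x)/16 + ∫(3*cos(x)*cos(3*sin(x))) dx + ∫(1/(5*(x**2 + 16))) dx.
Step 5. Substitute u = sin(x), turning ∫(3*cos(x)*cos(3*sin(x))) dx into ∫(3*cos(3*u)) du: now -x**2*cos(4*x)/2 + x*sin(4*x)/4 + cos(4*x)/16 + ∫(1/(5*(x**2 + 16))) dx + ∫(3*cos(3*u)) du.
Step 6. Evaluate the standard form: now -x**2*cos(4*x)/2 + x*sin(4*x)/4 + sin(3*u) + cos(4*x)/16 + ∫(1/(5*(x**2 + 16))) dx.
Step 7. Substitute back u = sin(x): now -x**2*cos(4*x)/2 + x*sin(4*x)/4 + sin(3*sin(x)) + cos(4*x)/16 + ∫(1/(5*(x**2 + 16))) dx.
Step 8. Evaluate the standard form: now -x**2*cos(4*x)/2 + x*sin(4*x)/4 + sin(3*sin(x)) + cos(4*x)/16 + atan(x/4)/20.
Answer: -x**2*cos(4*x)/2 + x*sin(4*x)/4 + sin(3*sin(x)) + cos(4*x)/16 + atan(x/4)/20.


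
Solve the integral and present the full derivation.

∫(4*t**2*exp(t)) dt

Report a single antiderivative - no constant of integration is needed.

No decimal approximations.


Step 1. Integrate ∫(4*t**2*exp(t)) dt by parts with u = t**2, dv = (4*exp(t)) dt, so v = 4*exp(t): now 4*t**2*exp(t) + ∫(-8*t*exp(t)) dt.
Step 2. Integrate ∫(-8*t*exp(t)) dt by parts with u = t, dv = (-8*exp(t)) dt, so v = -8*exp(t): now 4*t**2*exp(t) - 8*t*exp(t) + ∫(8*exp(t)) dt.
Step 3. Evaluate the standard form: now 4*t**2*exp(t) - 8*t*exp(t) + 8*exp(t).
Answer: 4*t**2*exp(t) - 8*t*exp(t) + 8*exp(t).


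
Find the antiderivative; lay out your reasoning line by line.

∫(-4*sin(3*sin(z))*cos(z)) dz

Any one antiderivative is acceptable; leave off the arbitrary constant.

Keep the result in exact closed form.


Step 1. Substitute u = sin(z), turning ∫(-4*sin(3*sin(z))*cos(z)) dz into ∫(-4*sin(3*u)) du: now ∫(-4*sin(3*u)) du.
Step 2. Evaluate the standard form: now 4*cos(3*u)/3.
Step 3. Substitute back u = sin(z): now 4*cos(3*sin(z))/3.
Answer: 4*cos(3*sin(z))/3.


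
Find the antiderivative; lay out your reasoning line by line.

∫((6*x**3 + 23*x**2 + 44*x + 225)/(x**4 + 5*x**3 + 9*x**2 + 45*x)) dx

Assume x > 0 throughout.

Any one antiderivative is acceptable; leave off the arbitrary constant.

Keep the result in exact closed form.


Step 1. Decompose ∫((6*x**3 + 23*x**2 + 44*x + 225)/(x**4 + 5*x**3 + 9*x**2 + 45*x)) dx by partial fractions, (6*x**3 + 23*x**2 + 44*x + 225)/(x**4 + 5*x**3 + 9*x**2 + 45*x) = -2/(x**2 + 9) + 1/(x + 5) + 5/x: now ∫(5/x) dx + ∫(1/(x + 5)) dx + ∫(-2/(x**2 + 9)) dx.
Step 2. Evaluate the standard form [assuming x > -5]: now log(x + 5) + ∫(5/x) dx + ∫(-2/(x**2 + 9)) dx.
Step 3. Evaluate the standard form [assuming x > 0]: now 5*log(x) + log(x + 5) + ∫(-2/(x**2 + 9)) dx.
Step 4. Evaluate the standard form: now 5*log(x) + log(x + 5) - 2*atan(x/3)/3.
Answer: 5*log(x) + log(x + 5) - 2*atan(x/3)/3.


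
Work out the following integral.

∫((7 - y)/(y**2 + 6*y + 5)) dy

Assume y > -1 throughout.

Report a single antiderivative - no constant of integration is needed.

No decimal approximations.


Answer: 2*log(y + 1) - 3*log(y + 5).


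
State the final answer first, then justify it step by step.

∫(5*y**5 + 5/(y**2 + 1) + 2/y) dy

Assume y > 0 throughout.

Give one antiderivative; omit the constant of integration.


The answer is 5*y**6/6 + 2*log(y) + 5*atan(y).
Step 1. Rewrite: now ∫(2/y) dy + ∫(5*y**5) dy + ∫(5/(y**2 + 1)) dy.
Step 2. Evaluate the standard form [assuming y > 0]: now 2*log(y) + ∫(5*y**5) dy + ∫(5/(y**2 + 1)) dy.
Step 3. Evaluate the standard form: now 5*y**6/6 + 2*log(y) + ∫(5/(y**2 + 1)) dy.
Step 4. Evaluate the standard form: now 5*y**6/6 + 2*log(y) + 5*atan(y).
Answer: 5*y**6/6 + 2*log(y) + 5*atan(y).


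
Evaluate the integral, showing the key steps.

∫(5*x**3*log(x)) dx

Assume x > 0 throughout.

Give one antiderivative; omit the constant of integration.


Step 1. Integrate ∫(5*x**3*log(x)) dx by parts with u = log(x), dv = (5*x**3) dx, so v = 5*x**4/4 [assuming x > 0]: now 5*x**4*log(x)/4 + ∫(-5*x**3/4) dx.
Step 2. Evaluate the standard form: now 5*x**4*log(x)/4 - 5*x**4/16.
Answer: 5*x**4*log(x)/4 - 5*x**4/16.


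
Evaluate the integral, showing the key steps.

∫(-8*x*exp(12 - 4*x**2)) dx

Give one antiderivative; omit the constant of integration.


Step 1. Substitute u = x**2 - 3, turning ∫(-8*x*exp(12 - 4*x**2)) dx into ∫(-4*exp(-4*u)) du: now ∫(-4*exp(-4*u)) du.
Step 2. Evaluate the standard form: now exp(-4*u).
Step 3. Substitute back u = x**2 - 3: now exp(12 - 4*x**2).
Answer: exp(12 - 4*x**2).


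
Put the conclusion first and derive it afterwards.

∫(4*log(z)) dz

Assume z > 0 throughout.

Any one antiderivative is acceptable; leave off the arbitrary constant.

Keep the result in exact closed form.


The answer is 4*z*log(z) - 4*z.
Step 1. Integrate ∫(4*log(z)) dz by parts with u = log(z), dv = (4) dz, so v = 4*z [assuming z > 0]: now 4*z*log(z) + ∫(-4) dz.
Step 2. Evaluate the standard form: now 4*z*log(z) - 4*z.
Answer: 4*z*log(z) - 4*z.


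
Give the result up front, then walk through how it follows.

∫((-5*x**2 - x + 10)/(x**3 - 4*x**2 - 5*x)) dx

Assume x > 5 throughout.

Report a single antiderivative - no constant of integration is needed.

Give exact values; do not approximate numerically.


The answer is -2*log(x) - 4*log(x - 5) + log(x + 1).
Step 1. Decompose ∫((-5*x**2 - x + 10)/(x**3 - 4*x**2 - 5*x)) dx by partial fractions, (-5*x**2 - x + 10)/(x**3 - 4*x**2 - 5*x) = 1/(x + 1) - 4/(x - 5) - 2/x: now ∫(-2/x) dx + ∫(-4/(x - 5)) dx + ∫(1/(x + 1)) dx.
Step 2. Evaluate the standard form [assuming x > 5]: now -4*log(x - 5) + ∫(-2/x) dx + ∫(1/(x + 1)) dx.
Step 3. Evaluate the standard form [assuming x > 0]: now -2*log(x) - 4*log(x - 5) + ∫(1/(x + 1)) dx.
Step 4. Evaluate the standard form [assuming x > -1]: now -2*log(x) - 4*log(x - 5) + log(x + 1).
Answer: -2*log(x) - 4*log(x - 5) + log(x + 1).


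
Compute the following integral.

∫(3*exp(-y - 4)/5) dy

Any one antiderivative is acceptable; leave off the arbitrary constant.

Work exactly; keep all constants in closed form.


Answer: -3*exp(-y - 4)/5.


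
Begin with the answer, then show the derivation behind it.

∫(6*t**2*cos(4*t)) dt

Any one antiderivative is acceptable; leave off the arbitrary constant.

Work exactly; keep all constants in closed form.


The answer is 3*t**2*sin(4*t)/2 + 3*t*cos(4*t)/4 - 3*sin(4*t)/16.
Step 1. Integrate ∫(6*t**2*cos(4*t)) dt by parts with u = t**2, dv = (6*cos(4*t)) dt, so v = 3*sin(4*t)/2: now 3*t**2*sin(4*t)/2 + ∫(-3*t*sin(4*t)) dt.
Step 2. Integrate ∫(-3*t*sin(4*t)) dt by parts with u = t, dv = (-3*sin(4*t)) dt, so v = 3*cos(4*t)/4: now 3*t**2*sin(4*t)/2 + 3*t*cos(4*t)/4 + ∫(-3*cos(4*t)/4) dt.
Step 3. Evaluate the standard form: now 3*t**2*sin(4*t)/2 + 3*t*cos(4*t)/4 - 3*sin(4*t)/16.
Answer: 3*t**2*sin(4*t)/2 + 3*t*cos(4*t)/4 - 3*sin(4*t)/16.


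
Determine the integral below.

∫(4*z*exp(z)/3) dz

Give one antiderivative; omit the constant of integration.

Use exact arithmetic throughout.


Answer: 4*z*exp(z)/3 - 4*exp(z)/3.


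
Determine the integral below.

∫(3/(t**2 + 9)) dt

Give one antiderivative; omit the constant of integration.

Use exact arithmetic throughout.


Answer: atan(t/3).


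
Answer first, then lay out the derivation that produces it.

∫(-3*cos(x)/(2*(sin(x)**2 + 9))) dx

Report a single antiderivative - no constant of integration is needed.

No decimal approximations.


The answer is -atan(sin(x)/3)/2.
Step 1. Substitute u = sin(x), turning ∫(-3*cos(x)/(2*(sin(x)**2 + 9))) dx into ∫(-3/(2*(u**2 + 9))) du: now ∫(-3/(2*(u**2 + 9))) du.
Step 2. Evaluate the standard form: now -atan(u/3)/2.
Step 3. Substitute back u = sin(x): now -atan(sin(x)/3)/2.
Answer: -atan(sin(x)/3)/2.


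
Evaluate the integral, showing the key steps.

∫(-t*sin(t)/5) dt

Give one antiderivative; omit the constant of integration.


Step 1. Integrate ∫(-t*sin(t)/5) dt by parts with u = t, dv = (-sin(t)/5) dt, so v = cos(t)/5: now t*cos(t)/5 + ∫(-cos(t)/5) dt.
Step 2. Evaluate the standard form: now t*cos(t)/5 - sin(t)/5.
Answer: t*cos(t)/5 - sin(t)/5.


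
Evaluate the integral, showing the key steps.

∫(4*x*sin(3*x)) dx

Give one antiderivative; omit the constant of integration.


Step 1. Integrate ∫(4*x*sin(3*x)) dx by parts with u = x, dv = (4*sin(3*x)) dx, so v = -4*cos(3*x)/3: now -4*x*cos(3*x)/3 + ∫(4*cos(3*x)/3) dx.
Step 2. Evaluate the standard form: now -4*x*cos(3*x)/3 + 4*sin(3*x)/9.
Answer: -4*x*cos(3*x)/3 + 4*sin(3*x)/9.


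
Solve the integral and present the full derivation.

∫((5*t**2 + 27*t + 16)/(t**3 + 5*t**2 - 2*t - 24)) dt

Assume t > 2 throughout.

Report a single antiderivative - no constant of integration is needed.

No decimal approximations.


Step 1. Decompose ∫((5*t**2 + 27*t + 16)/(t**3 + 5*t**2 - 2*t - 24)) dt by partial fractions, (5*t**2 + 27*t + 16)/(t**3 + 5*t**2 - 2*t - 24) = -2/(t + 4) + 4/(t + 3) + 3/(t - 2): now ∫(3/(t - 2)) dt + ∫(4/(t + 3)) dt + ∫(-2/(t + 4)) dt.
Step 2. Evaluate the standard form [assuming t > -3]: now 4*log(t + 3) + ∫(3/(t - 2)) dt + ∫(-2/(t + 4)) dt.
Step 3. Evaluate the standard form [assuming t > 2]: now 3*log(t - 2) + 4*log(t + 3) + ∫(-2/(t + 4)) dt.
Step 4. Evaluate the standard form [assuming t > -4]: now 3*log(t - 2) + 4*log(t + 3) - 2*log(t + 4).
Answer: 3*log(t - 2) + 4*log(t + 3) - 2*log(t + 4).


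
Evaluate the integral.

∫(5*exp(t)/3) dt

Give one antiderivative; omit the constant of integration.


Answer: 5*exp(t)/3.


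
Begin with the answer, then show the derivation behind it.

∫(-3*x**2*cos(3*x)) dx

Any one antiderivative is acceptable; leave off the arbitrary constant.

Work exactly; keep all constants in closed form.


The answer is -x**2*sin(3*x) - 2*x*cos(3*x)/3 + 2*sin(3*x)/9.
Step 1. Integrate ∫(-3*x**2*cos(3*x)) dx by parts with u = x**2, dv = (-3*cos(3*x)) dx, so v = -sin(3*x): now -x**2*sin(3*x) + ∫(2*x*sin(3*x)) dx.
Step 2. Integrate ∫(2*x*sin(3*x)) dx by parts with u = x, dv = (2*sin(3*x)) dx, so v = -2*cos(3*x)/3: now -x**2*sin(3*x) - 2*x*cos(3*x)/3 + ∫(2*cos(3*x)/3) dx.
Step 3. Evaluate the standard form: now -x**2*sin(3*x) - 2*x*cos(3*x)/3 + 2*sin(3*x)/9.
Answer: -x**2*sin(3*x) - 2*x*cos(3*x)/3 + 2*sin(3*x)/9.


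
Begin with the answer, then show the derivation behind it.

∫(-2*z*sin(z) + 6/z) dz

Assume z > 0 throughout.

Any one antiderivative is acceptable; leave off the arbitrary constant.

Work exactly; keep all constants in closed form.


The answer is 2*z*cos(z) + 6*log(z) - 2*sin(z).
Step 1. Rewrite: now ∫(6/z) dz + ∫(-2*z*sin(z)) dz.
Step 2. Integrate ∫(-2*z*sin(z)) dz by parts with u = z, dv = (-2*sin(z)) dz, so v = 2*cos(z): now 2*z*cos(z) + ∫(6/z) dz + ∫(-2*cos(z)) dz.
Step 3. Evaluate the standard form: now 2*z*cos(z) - 2*sin(z) + ∫(6/z) dz.
Step 4. Evaluate the standard form [assuming z > 0]: now 2*z*cos(z) + 6*log(z) - 2*sin(z).
Answer: 2*z*cos(z) + 6*log(z) - 2*sin(z).


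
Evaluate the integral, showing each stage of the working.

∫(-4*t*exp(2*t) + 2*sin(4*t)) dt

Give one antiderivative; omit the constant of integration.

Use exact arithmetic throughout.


Step 1. Rewrite: now ∫(-4*t*exp(2*t)) dt + ∫(2*sin(4*t)) dt.
Step 2. Evaluate the standard form: now -cos(4*t)/2 + ∫(-4*t*exp(2*t)) dt.
Step 3. Integrate ∫(-4*t*exp(2*t)) dt by parts with u = t, dv = (-4*exp(2*t)) dt, so v = -2*exp(2*t): now -2*t*exp(2*t) - cos(4*t)/2 + ∫(2*exp(2*t)) dt.
Step 4. Evaluate the standard form: now -2*t*exp(2*t) + exp(2*t) - cos(4*t)/2.
Answer: -2*t*exp(2*t) + exp(2*t) - cos(4*t)/2.


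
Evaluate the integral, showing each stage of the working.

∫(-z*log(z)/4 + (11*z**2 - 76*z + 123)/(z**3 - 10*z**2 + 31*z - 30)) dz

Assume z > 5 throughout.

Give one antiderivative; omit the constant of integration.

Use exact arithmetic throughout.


Step 1. Rewrite: now ∫(-z*log(z)/4) dz + ∫((11*z**2 - 76*z + 123)/(z**3 - 10*z**2 + 31*z - 30)) dz.
Step 2. Integrate ∫(-z*log(z)/4) dz by parts with u = log(z), dv = (-z/4) dz, so v = -z**2/8 [assuming z > 0]: now -z**2*log(z)/8 + ∫(z/8) dz + ∫((11*z**2 - 76*z + 123)/(z**3 - 10*z**2 + 31*z - 30)) dz.
Step 3. Evaluate the standard form: now -z**2*log(z)/8 + z**2/16 + ∫((11*z**2 - 76*z + 123)/(z**3 - 10*z**2 + 31*z - 30)) dz.
Step 4. Decompose ∫((11*z**2 - 76*z + 123)/(z**3 - 10*z**2 + 31*z - 30)) dz by partial fractions, (11*z**2 - 76*z + 123)/(z**3 - 10*z**2 + 31*z - 30) = 5/(z - 2) + 3/(z - 3) + 3/(z - 5): now -z**2*log(z)/8 + z**2/16 + ∫(3/(z - 5)) dz + ∫(3/(z - 3)) dz + ∫(5/(z - 2)) dz.
Step 5. Evaluate the standard form [assuming z > 3]: now -z**2*log(z)/8 + z**2/16 + 3*log(z - 3) + ∫(3/(z - 5)) dz + ∫(5/(z - 2)) dz.
Step 6. Evaluate the standard form [assuming z > 5]: now -z**2*log(z)/8 + z**2/16 + 3*log(z - 5) + 3*log(z - 3) + ∫(5/(z - 2)) dz.
Step 7. Evaluate the standard form [assuming z > 2]: now -z**2*log(z)/8 + z**2/16 + 3*log(z - 5) + 3*log(z - 3) + 5*log(z - 2).
Answer: -z**2*log(z)/8 + z**2/16 + 3*log(z - 5) + 3*log(z - 3) + 5*log(z - 2).


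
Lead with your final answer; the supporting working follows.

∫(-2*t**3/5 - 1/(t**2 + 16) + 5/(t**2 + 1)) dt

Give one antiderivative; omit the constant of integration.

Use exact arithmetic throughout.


The answer is -t**4/10 - atan(t/4)/4 + 5*atan(t).
Step 1. Rewrite: now ∫(-2*t**3/5) dt + ∫(5/(t**2 + 1)) dt + ∫(-1/(t**2 + 16)) dt.
Step 2. Evaluate the standard form: now -atan(t/4)/4 + ∫(-2*t**3/5) dt + ∫(5/(t**2 + 1)) dt.
Step 3. Evaluate the standard form: now -atan(t/4)/4 + 5*atan(t) + ∫(-2*t**3/5) dt.
Step 4. Evaluate the standard form: now -t**4/10 - atan(t/4)/4 + 5*atan(t).
Answer: -t**4/10 - atan(t/4)/4 + 5*atan(t).


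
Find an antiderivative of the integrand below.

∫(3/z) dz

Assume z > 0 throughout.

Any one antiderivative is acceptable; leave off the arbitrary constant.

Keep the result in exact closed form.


Answer: 3*log(z).


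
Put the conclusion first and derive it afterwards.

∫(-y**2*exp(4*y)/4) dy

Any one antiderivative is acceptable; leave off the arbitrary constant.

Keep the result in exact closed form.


The answer is -y**2*exp(4*y)/16 + y*exp(4*y)/32 - exp(4*y)/128.
Step 1. Integrate ∫(-y**2*exp(4*y)/4) dy by parts with u = y**2, dv = (-exp(4*y)/4) dy, so v = -exp(4*y)/16: now -y**2*exp(4*y)/16 + ∫(y*exp(4*y)/8) dy.
Step 2. Integrate ∫(y*exp(4*y)/8) dy by parts with u = y, dv = (exp(4*y)/8) dy, so v = exp(4*y)/32: now -y**2*exp(4*y)/16 + y*exp(4*y)/32 + ∫(-exp(4*y)/32) dy.
Step 3. Evaluate the standard form: now -y**2*exp(4*y)/16 + y*exp(4*y)/32 - exp(4*y)/128.
Answer: -y**2*exp(4*y)/16 + y*exp(4*y)/32 - exp(4*y)/128.


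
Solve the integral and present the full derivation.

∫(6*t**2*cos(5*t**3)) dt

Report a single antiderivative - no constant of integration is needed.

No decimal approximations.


Step 1. Substitute u = t**3, turning ∫(6*t**2*cos(5*t**3)) dt into ∫(2*cos(5*u)) du: now ∫(2*cos(5*u)) du.
Step 2. Evaluate the standard form: now 2*sin(5*u)/5.
Step 3. Substitute back u = t**3: now 2*sin(5*t**3)/5.
Answer: 2*sin(5*t**3)/5.


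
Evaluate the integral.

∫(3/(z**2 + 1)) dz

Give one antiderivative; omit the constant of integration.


Answer: 3*atan(z).


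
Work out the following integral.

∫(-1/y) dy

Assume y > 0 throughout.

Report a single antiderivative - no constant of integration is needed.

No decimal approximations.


Answer: -log(y).


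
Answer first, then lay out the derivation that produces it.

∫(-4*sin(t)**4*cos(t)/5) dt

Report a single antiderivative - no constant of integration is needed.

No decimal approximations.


The answer is -4*sin(t)**5/25.
Step 1. Substitute u = sin(t), turning ∫(-4*sin(t)**4*cos(t)/5) dt into ∫(-4*u**4/5) du: now ∫(-4*u**4/5) du.
Step 2. Evaluate the standard form: now -4*u**5/25.
Step 3. Substitute back u = sin(t): now -4*sin(t)**5/25.
Answer: -4*sin(t)**5/25.


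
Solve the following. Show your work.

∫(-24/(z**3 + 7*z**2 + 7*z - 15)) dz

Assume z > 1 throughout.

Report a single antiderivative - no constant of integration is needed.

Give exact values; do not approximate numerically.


Step 1. Decompose ∫(-24/(z**3 + 7*z**2 + 7*z - 15)) dz by partial fractions, -24/(z**3 + 7*z**2 + 7*z - 15) = -2/(z + 5) + 3/(z + 3) - 1/(z - 1): now ∫(-1/(z - 1)) dz + ∫(3/(z + 3)) dz + ∫(-2/(z + 5)) dz.
Step 2. Evaluate the standard form [assuming z > -5]: now -2*log(z + 5) + ∫(-1/(z - 1)) dz + ∫(3/(z + 3)) dz.
Step 3. Evaluate the standard form [assuming z > -3]: now 3*log(z + 3) - 2*log(z + 5) + ∫(-1/(z - 1)) dz.
Step 4. Evaluate the standard form [assuming z > 1]: now -log(z - 1) + 3*log(z + 3) - 2*log(z + 5).
Answer: -log(z - 1) + 3*log(z + 3) - 2*log(z + 5).


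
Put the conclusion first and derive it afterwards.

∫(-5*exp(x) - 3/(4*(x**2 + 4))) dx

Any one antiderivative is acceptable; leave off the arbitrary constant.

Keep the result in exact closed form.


The answer is -5*exp(x) - 3*atan(x/2)/8.
Step 1. Rewrite: now ∫(-3/(4*(x**2 + 4))) dx + ∫(-5*exp(x)) dx.
Step 2. Evaluate the standard form: now -5*exp(x) + ∫(-3/(4*(x**2 + 4))) dx.
Step 3. Evaluate the standard form: now -5*exp(x) - 3*atan(x/2)/8.
Answer: -5*exp(x) - 3*atan(x/2)/8.


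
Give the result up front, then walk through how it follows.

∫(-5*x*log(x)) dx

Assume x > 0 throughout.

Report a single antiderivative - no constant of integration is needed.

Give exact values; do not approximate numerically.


The answer is -5*x**2*log(x)/2 + 5*x**2/4.
Step 1. Integrate ∫(-5*x*log(x)) dx by parts with u = log(x), dv = (-5*x) dx, so v = -5*x**2/2 [assuming x > 0]: now -5*x**2*log(x)/2 + ∫(5*x/2) dx.
Step 2. Evaluate the standard form: now -5*x**2*log(x)/2 + 5*x**2/4.
Answer: -5*x**2*log(x)/2 + 5*x**2/4.


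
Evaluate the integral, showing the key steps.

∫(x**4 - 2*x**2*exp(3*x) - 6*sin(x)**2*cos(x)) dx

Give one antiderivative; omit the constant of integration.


Step 1. Rewrite: now ∫(x**4) dx + ∫(-2*x**2*exp(3*x)) dx + ∫(-6*sin(x)**2*cos(x)) dx.
Step 2. Integrate ∫(-2*x**2*exp(3*x)) dx by parts with u = x**2, dv = (-2*exp(3*x)) dx, so v = -2*exp(3*x)/3: now -2*x**2*exp(3*x)/3 + ∫(x**4) dx + ∫(4*x*exp(3*x)/3) dx + ∫(-6*sin(x)**2*cos(x)) dx.
Step 3. Integrate ∫(4*x*exp(3*x)/3) dx by parts with u = x, dv = (4*exp(3*x)/3) dx, so v = 4*exp(3*x)/9: now -2*x**2*exp(3*x)/3 + 4*x*exp(3*x)/9 + ∫(x**4) dx + ∫(-6*sin(x)**2*cos(x)) dx + ∫(-4*exp(3*x)/9) dx.
Step 4. Evaluate the standard form: now -2*x**2*exp(3*x)/3 + 4*x*exp(3*x)/9 - 4*exp(3*x)/27 + ∫(x**4) dx + ∫(-6*sin(x)**2*cos(x)) dx.
Step 5. Evaluate the standard form: now x**5/5 - 2*x**2*exp(3*x)/3 + 4*x*exp(3*x)/9 - 4*exp(3*x)/27 + ∫(-6*sin(x)**2*cos(x)) dx.
Step 6. Substitute u = sin(x), turning ∫(-6*sin(x)**2*cos(x)) dx into ∫(-6*u**2) du: now x**5/5 - 2*x**2*exp(3*x)/3 + 4*x*exp(3*x)/9 - 4*exp(3*x)/27 + ∫(-6*u**2) du.
Step 7. Evaluate the standard form: now -2*u**3 + x**5/5 - 2*x**2*exp(3*x)/3 + 4*x*exp(3*x)/9 - 4*exp(3*x)/27.
Step 8. Substitute back u = sin(x): now x**5/5 - 2*x**2*exp(3*x)/3 + 4*x*exp(3*x)/9 - 4*exp(3*x)/27 - 2*sin(x)**3.
Answer: x**5/5 - 2*x**2*exp(3*x)/3 + 4*x*exp(3*x)/9 - 4*exp(3*x)/27 - 2*sin(x)**3.


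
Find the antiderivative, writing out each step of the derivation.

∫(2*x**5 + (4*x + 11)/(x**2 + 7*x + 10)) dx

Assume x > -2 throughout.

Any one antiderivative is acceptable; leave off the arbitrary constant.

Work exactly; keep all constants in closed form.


Step 1. Rewrite: now ∫(2*x**5) dx + ∫((4*x + 11)/(x**2 + 7*x + 10)) dx.
Step 2. Evaluate the standard form: now x**6/3 + ∫((4*x + 11)/(x**2 + 7*x + 10)) dx.
Step 3. Decompose ∫((4*x + 11)/(x**2 + 7*x + 10)) dx by partial fractions, (4*x + 11)/(x**2 + 7*x + 10) = 3/(x + 5) + 1/(x + 2): now x**6/3 + ∫(1/(x + 2)) dx + ∫(3/(x + 5)) dx.
Step 4. Evaluate the standard form [assuming x > -5]: now x**6/3 + 3*log(x + 5) + ∫(1/(x + 2)) dx.
Step 5. Evaluate the standard form [assuming x > -2]: now x**6/3 + log(x + 2) + 3*log(x + 5).
Answer: x**6/3 + log(x + 2) + 3*log(x + 5).


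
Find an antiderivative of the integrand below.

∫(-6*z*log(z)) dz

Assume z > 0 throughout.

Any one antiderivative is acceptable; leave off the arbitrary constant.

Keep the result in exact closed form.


Answer: -3*z**2*log(z) + 3*z**2/2.


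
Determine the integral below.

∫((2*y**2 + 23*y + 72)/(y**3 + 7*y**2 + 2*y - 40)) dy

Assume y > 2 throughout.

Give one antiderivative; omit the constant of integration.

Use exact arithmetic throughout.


Answer: 3*log(y - 2) - 2*log(y + 4) + log(y + 5).


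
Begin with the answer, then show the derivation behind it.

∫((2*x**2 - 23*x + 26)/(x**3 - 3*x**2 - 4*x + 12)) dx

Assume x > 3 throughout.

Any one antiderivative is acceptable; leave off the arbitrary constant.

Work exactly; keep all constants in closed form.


The answer is -5*log(x - 3) + 3*log(x - 2) + 4*log(x + 2).
Step 1. Decompose ∫((2*x**2 - 23*x + 26)/(x**3 - 3*x**2 - 4*x + 12)) dx by partial fractions, (2*x**2 - 23*x + 26)/(x**3 - 3*x**2 - 4*x + 12) = 4/(x + 2) + 3/(x - 2) - 5/(x - 3): now ∫(-5/(x - 3)) dx + ∫(3/(x - 2)) dx + ∫(4/(x + 2)) dx.
Step 2. Evaluate the standard form [assuming x > 2]: now 3*log(x - 2) + ∫(-5/(x - 3)) dx + ∫(4/(x + 2)) dx.
Step 3. Evaluate the standard form [assuming x > -2]: now 3*log(x - 2) + 4*log(x + 2) + ∫(-5/(x - 3)) dx.
Step 4. Evaluate the standard form [assuming x > 3]: now -5*log(x - 3) + 3*log(x - 2) + 4*log(x + 2).
Answer: -5*log(x - 3) + 3*log(x - 2) + 4*log(x + 2).


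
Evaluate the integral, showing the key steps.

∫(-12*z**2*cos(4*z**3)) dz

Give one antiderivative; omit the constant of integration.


Step 1. Substitute u = z**3, turning ∫(-12*z**2*cos(4*z**3)) dz into ∫(-4*cos(4*u)) du: now ∫(-4*cos(4*u)) du.
Step 2. Evaluate the standard form: now -sin(4*u).
Step 3. Substitute back u = z**3: now -sin(4*z**3).
Answer: -sin(4*z**3).


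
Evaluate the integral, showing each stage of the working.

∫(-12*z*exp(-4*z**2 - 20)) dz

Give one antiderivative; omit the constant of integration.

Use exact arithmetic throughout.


Step 1. Substitute u = z**2 + 5, turning ∫(-12*z*exp(-4*z**2 - 20)) dz into ∫(-6*exp(-4*u)) du: now ∫(-6*exp(-4*u)) du.
Step 2. Evaluate the standard form: now 3*exp(-4*u)/2.
Step 3. Substitute back u = z**2 + 5: now 3*exp(-4*z**2 - 20)/2.
Answer: 3*exp(-4*z**2 - 20)/2.
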